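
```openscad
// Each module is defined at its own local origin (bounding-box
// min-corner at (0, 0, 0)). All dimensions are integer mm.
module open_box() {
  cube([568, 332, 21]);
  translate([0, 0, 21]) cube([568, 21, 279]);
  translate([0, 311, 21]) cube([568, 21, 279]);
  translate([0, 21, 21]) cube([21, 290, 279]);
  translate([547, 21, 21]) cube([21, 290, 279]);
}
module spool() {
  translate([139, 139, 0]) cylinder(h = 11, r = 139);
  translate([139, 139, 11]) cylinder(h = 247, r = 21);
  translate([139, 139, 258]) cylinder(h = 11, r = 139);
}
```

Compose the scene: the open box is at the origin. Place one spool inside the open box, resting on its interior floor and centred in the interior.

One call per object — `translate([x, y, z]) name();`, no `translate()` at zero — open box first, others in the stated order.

open_box();
translate([145, 27, 21]) spool();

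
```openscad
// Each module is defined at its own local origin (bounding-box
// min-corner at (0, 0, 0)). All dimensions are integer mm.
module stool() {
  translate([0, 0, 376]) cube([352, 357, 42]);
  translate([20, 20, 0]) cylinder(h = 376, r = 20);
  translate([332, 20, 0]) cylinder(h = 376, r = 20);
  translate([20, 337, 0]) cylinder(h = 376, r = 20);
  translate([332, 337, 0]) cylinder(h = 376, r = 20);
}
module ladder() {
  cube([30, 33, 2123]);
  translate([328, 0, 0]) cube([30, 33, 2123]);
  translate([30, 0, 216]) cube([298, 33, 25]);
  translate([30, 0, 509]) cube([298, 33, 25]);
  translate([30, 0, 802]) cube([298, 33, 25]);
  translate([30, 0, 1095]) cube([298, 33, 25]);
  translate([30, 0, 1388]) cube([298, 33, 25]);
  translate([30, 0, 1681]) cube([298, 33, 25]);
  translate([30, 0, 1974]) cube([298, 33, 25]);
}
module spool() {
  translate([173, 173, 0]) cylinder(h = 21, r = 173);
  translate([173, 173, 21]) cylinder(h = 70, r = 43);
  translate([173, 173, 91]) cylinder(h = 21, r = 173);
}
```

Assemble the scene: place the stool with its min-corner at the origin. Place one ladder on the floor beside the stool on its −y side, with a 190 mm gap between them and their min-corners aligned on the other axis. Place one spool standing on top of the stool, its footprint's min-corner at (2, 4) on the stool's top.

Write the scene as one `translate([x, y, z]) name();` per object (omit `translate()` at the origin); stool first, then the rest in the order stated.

stool();
translate([0, -223, 0]) ladder();
translate([2, 4, 418]) spool();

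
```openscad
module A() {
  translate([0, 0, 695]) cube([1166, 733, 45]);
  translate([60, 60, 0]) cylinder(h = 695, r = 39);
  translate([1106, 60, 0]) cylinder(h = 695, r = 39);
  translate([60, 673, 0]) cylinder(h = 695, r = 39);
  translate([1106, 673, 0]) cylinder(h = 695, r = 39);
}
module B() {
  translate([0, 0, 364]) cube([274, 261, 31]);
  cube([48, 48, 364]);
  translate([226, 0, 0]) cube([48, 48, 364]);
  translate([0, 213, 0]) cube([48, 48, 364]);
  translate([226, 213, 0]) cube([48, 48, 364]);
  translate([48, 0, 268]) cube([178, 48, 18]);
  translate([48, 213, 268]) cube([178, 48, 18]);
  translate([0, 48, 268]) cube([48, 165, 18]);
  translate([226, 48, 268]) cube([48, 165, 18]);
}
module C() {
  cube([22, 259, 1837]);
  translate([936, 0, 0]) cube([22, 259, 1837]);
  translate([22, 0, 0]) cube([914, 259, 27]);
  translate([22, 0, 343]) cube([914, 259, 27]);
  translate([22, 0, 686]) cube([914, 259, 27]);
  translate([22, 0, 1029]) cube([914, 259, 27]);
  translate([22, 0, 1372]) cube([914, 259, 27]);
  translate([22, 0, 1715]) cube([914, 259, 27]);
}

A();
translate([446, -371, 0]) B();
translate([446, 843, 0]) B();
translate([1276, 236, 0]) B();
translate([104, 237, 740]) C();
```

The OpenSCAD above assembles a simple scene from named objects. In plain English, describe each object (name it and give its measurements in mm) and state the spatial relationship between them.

A is a table with a 1166×733 mm rectangular top, 45 mm thick, top surface at z = 740 mm, supported by four round legs of 78 mm diameter, each leg's bounding box inset 21 mm from the nearest pair of top edges, running from the floor.

B is a four-legged stool. The seat is a 274×261×31 mm slab whose top surface is at z = 395 mm; four square legs, each 48×48 mm in cross-section, run from the floor (z = 0) to the underside of the seat, each flush with a corner of the seat. Four stretchers, 48 mm wide and 18 mm tall, connect adjacent legs with their undersides at z = 268 mm, each running between the inner faces of the legs it joins and aligned with the legs' outer faces on the other axis.

C is a bookshelf 958 mm wide overall, 259 mm deep and 1837 mm tall. The two sides are 22 mm thick vertical panels. 6 horizontal shelves of 27 mm thickness span between the inner faces of the sides; the lowest shelf sits on the floor and shelves are stacked with a clear vertical gap of 316 mm between each pair.

Three stools sit around the table at the −y, +y, +x sides. The bookshelf is on top of the table, centred.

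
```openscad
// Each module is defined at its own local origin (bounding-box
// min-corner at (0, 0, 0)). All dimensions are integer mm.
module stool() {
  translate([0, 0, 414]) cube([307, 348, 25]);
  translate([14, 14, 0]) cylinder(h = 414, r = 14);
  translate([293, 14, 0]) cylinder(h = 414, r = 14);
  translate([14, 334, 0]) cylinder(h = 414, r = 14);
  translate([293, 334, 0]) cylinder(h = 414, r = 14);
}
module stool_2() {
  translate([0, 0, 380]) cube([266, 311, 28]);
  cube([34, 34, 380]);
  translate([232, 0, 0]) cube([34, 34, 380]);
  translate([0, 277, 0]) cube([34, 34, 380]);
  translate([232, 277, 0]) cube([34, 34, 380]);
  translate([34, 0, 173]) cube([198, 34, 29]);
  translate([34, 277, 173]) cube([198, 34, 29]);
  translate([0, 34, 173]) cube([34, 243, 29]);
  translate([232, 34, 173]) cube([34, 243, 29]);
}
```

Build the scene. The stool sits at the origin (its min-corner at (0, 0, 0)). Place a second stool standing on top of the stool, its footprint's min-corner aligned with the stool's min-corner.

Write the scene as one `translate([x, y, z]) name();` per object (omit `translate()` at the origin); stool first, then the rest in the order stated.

stool();
translate([0, 0, 439]) stool_2();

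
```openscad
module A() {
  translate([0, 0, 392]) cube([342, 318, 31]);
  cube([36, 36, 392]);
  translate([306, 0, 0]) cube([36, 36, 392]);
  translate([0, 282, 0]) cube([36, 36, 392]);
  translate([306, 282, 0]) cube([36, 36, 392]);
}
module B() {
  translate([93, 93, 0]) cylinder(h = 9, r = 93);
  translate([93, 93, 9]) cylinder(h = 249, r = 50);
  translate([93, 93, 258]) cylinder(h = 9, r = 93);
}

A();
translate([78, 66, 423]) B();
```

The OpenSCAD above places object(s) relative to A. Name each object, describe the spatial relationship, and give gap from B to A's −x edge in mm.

The spool's min-x is at 78; the stool's min-x is 0; gap = 78 mm.

A is a stool. B is a spool. The spool is on top of the stool, centred. The gap from the spool to the stool's −x edge is 78 mm.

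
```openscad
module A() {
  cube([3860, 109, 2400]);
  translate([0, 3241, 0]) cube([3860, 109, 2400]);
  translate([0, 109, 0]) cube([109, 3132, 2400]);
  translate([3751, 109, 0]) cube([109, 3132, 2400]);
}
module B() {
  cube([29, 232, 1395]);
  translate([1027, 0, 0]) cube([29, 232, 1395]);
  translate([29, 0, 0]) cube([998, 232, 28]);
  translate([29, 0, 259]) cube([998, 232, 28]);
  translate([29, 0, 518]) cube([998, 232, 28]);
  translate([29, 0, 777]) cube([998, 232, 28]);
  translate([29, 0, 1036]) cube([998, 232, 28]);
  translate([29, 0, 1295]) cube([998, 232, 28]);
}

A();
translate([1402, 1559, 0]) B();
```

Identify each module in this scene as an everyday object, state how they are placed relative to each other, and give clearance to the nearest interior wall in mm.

Clearances: x = 1293, y = 1450; minimum 1293 mm.

A is a house frame. B is a bookshelf. The bookshelf sits inside the house frame, centred. The clearance to the nearest interior wall is 1293 mm.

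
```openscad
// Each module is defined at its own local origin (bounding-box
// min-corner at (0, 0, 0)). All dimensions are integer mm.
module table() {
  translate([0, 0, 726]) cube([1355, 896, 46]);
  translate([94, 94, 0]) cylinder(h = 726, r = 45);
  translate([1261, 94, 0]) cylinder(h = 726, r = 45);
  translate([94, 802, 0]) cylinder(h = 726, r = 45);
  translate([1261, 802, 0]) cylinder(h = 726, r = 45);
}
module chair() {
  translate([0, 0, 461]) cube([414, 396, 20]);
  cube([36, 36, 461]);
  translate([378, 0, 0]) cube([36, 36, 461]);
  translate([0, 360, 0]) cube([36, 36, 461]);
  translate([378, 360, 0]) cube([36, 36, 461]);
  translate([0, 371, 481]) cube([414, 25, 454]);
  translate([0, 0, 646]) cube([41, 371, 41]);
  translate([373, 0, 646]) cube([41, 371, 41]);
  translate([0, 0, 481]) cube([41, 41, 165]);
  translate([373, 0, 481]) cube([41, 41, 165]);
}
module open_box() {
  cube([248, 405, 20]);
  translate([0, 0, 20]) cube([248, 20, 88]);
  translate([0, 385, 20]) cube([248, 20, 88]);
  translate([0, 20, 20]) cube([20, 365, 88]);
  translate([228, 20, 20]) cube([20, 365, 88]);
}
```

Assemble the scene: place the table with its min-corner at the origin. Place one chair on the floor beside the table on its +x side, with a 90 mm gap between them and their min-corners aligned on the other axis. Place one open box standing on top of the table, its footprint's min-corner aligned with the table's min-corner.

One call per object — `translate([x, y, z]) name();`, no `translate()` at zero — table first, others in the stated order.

table();
translate([1445, 0, 0]) chair();
translate([0, 0, 772]) open_box();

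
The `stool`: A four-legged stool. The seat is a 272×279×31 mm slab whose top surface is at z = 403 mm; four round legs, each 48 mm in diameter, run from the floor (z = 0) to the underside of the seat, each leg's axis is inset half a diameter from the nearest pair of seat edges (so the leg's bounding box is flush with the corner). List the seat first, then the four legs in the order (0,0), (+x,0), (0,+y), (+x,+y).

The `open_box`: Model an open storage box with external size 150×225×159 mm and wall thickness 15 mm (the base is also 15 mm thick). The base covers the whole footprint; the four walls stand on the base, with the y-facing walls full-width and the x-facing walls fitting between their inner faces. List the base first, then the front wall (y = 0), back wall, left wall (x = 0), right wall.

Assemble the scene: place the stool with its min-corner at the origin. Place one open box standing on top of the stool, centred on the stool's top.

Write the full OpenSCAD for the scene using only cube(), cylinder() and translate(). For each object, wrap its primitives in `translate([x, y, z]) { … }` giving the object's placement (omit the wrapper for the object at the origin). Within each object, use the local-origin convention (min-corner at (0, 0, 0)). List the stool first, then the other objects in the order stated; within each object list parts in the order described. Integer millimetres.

translate([0, 0, 372]) cube([272, 279, 31]);
translate([24, 24, 0]) cylinder(h = 372, r = 24);
translate([248, 24, 0]) cylinder(h = 372, r = 24);
translate([24, 255, 0]) cylinder(h = 372, r = 24);
translate([248, 255, 0]) cylinder(h = 372, r = 24);
translate([61, 27, 403]) {
  cube([150, 225, 15]);
  translate([0, 0, 15]) cube([150, 15, 144]);
  translate([0, 210, 15]) cube([150, 15, 144]);
  translate([0, 15, 15]) cube([15, 195, 144]);
  translate([135, 15, 15]) cube([15, 195, 144]);
}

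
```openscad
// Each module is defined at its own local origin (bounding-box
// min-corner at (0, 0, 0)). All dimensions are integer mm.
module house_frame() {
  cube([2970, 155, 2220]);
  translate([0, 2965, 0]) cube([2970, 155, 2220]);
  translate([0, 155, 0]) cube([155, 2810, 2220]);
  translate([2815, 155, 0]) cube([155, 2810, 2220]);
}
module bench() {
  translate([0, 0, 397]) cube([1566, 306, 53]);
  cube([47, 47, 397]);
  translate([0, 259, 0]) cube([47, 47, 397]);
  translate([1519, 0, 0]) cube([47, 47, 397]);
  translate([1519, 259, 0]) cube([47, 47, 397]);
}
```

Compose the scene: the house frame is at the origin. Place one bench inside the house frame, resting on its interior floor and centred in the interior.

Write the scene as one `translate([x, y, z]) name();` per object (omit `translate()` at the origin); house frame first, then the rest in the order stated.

house_frame();
translate([702, 1407, 0]) bench();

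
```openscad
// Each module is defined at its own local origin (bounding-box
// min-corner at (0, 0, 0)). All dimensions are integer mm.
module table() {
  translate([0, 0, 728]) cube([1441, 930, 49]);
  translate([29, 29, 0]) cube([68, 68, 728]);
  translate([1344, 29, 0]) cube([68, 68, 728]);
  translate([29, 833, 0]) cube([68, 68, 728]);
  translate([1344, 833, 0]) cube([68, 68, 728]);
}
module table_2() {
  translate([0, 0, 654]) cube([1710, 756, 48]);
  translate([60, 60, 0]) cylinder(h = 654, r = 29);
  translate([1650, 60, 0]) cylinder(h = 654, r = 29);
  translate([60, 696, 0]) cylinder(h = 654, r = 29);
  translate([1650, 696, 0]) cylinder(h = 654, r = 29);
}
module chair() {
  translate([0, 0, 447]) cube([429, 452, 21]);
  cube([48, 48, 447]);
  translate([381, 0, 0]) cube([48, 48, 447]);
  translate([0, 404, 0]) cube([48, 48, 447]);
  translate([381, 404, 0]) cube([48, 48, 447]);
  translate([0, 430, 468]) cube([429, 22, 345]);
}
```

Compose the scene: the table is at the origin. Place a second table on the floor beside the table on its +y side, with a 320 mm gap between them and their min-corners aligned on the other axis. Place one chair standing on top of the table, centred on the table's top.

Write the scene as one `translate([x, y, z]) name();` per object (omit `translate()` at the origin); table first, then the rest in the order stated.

table();
translate([0, 1250, 0]) table_2();
translate([506, 239, 777]) chair();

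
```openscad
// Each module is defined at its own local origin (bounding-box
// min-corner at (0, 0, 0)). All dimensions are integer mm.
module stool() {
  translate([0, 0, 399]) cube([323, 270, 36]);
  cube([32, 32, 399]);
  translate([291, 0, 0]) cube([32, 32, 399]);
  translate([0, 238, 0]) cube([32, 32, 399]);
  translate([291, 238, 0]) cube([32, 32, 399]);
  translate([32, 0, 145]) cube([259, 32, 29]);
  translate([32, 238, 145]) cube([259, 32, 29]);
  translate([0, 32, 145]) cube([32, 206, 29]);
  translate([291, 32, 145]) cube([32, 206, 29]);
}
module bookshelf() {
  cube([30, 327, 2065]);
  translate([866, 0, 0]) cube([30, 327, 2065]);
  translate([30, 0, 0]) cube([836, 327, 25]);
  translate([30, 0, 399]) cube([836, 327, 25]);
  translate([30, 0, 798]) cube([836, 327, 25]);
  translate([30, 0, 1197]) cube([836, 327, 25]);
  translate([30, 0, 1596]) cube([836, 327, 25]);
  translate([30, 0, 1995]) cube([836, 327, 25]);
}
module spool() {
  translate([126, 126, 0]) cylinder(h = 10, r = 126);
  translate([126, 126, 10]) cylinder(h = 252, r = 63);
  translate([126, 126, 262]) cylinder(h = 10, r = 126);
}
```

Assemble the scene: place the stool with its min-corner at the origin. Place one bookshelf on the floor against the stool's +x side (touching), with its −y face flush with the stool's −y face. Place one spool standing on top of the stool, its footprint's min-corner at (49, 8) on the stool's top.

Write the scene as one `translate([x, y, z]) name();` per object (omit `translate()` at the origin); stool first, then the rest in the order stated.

stool();
translate([323, 0, 0]) bookshelf();
translate([49, 8, 435]) spool();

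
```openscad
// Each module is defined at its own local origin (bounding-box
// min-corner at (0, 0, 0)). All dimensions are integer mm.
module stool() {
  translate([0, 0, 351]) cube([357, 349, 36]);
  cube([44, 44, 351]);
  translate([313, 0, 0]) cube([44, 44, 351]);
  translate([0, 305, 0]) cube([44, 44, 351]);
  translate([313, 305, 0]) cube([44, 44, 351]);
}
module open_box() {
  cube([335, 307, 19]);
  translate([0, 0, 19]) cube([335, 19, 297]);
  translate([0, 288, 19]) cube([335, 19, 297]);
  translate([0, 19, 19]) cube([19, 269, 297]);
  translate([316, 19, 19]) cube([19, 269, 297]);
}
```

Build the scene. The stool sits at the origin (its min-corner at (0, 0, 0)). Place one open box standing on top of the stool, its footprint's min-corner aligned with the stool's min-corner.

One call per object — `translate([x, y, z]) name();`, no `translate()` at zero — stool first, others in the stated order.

stool();
translate([0, 0, 387]) open_box();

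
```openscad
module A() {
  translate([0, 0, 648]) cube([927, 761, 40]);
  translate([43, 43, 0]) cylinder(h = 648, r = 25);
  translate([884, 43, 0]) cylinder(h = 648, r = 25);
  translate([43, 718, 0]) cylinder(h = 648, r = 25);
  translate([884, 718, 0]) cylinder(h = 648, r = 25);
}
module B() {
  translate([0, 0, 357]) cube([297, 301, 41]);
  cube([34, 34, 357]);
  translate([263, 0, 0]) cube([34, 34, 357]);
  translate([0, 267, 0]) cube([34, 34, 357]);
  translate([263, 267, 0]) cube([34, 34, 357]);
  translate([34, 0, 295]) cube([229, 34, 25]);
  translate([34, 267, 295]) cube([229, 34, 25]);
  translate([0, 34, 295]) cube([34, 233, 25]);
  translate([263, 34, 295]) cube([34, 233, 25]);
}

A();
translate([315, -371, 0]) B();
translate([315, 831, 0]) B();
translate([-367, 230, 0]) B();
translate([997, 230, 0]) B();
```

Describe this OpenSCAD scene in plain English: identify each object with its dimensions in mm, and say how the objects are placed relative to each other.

A is a table: top 927 mm (x) × 761 mm (y), 40 mm thick, upper face at z = 688 mm, on four round legs of 50 mm diameter, each leg's bounding box inset 18 mm from the nearest pair of top edges, running from z = 0 to the bottom of the top.

B is a four-legged stool. The seat is a 297×301×41 mm slab whose top surface is at z = 398 mm; four square legs, each 34×34 mm in cross-section, run from the floor (z = 0) to the underside of the seat, each flush with a corner of the seat. Four stretchers, 34 mm wide and 25 mm tall, connect adjacent legs with their undersides at z = 295 mm, each running between the inner faces of the legs it joins and aligned with the legs' outer faces on the other axis.

Four stools sit around the table at the −y, +y, −x, +x sides.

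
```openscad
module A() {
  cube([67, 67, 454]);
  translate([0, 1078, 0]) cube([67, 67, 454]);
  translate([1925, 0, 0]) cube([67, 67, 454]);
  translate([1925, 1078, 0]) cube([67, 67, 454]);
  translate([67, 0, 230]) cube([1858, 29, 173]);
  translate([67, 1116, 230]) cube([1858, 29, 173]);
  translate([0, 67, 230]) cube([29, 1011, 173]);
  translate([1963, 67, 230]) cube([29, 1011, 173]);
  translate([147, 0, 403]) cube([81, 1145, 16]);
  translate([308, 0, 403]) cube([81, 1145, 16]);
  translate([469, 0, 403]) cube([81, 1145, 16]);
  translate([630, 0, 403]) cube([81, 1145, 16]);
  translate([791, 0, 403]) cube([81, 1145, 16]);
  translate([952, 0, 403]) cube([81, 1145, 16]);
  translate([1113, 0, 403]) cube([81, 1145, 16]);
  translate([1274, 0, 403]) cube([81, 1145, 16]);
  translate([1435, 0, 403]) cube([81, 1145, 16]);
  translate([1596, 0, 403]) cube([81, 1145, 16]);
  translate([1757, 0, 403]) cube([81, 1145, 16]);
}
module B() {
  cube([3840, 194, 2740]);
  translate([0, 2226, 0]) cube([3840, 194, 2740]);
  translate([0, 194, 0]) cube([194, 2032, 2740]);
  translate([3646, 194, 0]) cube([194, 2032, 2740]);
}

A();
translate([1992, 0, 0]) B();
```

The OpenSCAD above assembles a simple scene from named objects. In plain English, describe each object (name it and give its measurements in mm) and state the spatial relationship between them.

A is a bed frame 1992 mm long (x) by 1145 mm wide (y). Four 67×67 mm corner posts, 454 mm tall, at the corners of the footprint. Four rails of 29 mm thickness and 173 mm height run between adjacent posts with their undersides at z = 230 mm, their outer faces flush with the outside of the frame (the two x-running rails run between the posts' inner faces; the two y-running rails run between the posts' inner faces). 11 slats, each 81 mm wide (x) and 16 mm thick, lie across the top of the two x-running rails, running the full 1145 mm width of the frame in y; the slats are evenly spaced along x between the inner faces of the end posts with equal gaps (rounded down to the nearest mm) at the −x end and between each pair — any rounding remainder accumulates at the +x end.

B is the wall frame of a small rectangular building: four walls, each 2740 mm tall and 194 mm thick, enclosing a footprint 3840 mm (x) by 2420 mm (y) outside-to-outside, with no floor or roof. The front and back walls (the −y and +y sides) span the full width; the two side walls fit between them.

The house frame is against the bed frame's +x side, with their −y faces flush.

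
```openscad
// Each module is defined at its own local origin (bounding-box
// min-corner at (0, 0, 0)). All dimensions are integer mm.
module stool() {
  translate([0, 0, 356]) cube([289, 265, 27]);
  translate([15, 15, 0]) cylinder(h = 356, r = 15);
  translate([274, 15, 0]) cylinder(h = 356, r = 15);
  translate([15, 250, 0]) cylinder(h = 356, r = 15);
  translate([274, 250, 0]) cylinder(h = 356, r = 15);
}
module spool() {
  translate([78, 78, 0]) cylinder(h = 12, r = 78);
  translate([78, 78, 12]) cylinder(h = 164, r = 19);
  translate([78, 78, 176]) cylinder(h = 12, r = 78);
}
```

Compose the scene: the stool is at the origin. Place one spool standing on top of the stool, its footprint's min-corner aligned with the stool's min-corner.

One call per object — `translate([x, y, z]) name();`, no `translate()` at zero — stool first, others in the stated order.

stool();
translate([0, 0, 383]) spool();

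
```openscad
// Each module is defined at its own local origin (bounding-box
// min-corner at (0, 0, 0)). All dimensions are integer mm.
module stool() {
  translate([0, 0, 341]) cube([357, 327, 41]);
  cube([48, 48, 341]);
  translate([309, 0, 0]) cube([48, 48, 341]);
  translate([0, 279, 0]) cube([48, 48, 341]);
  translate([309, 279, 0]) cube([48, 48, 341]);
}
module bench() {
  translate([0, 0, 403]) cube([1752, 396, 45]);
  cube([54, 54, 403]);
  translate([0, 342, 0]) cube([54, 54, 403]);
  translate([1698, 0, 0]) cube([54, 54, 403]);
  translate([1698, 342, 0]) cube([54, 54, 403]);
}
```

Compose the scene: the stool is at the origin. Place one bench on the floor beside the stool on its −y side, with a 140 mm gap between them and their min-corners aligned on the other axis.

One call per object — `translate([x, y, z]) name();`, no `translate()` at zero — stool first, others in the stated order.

stool();
translate([0, -536, 0]) bench();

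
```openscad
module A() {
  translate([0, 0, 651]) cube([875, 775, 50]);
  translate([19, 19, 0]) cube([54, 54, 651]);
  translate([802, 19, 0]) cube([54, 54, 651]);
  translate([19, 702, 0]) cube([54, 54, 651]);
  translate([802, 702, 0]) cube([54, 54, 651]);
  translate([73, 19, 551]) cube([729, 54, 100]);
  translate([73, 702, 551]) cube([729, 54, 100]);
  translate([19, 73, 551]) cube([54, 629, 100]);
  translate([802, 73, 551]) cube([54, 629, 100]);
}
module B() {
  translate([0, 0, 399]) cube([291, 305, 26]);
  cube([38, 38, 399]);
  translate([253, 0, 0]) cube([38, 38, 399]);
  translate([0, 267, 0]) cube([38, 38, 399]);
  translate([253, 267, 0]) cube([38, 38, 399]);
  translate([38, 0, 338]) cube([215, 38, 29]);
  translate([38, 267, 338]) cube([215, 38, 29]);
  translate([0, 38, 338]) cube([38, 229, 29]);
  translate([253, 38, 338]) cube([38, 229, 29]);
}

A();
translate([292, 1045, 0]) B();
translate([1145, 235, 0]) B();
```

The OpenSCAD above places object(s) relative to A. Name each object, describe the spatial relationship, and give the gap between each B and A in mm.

A is a table. B is a stool. Two stools sit around the table at the +y, +x sides. The gap between each stool and the table is 270 mm.

Each stool's nearest face is 270 mm from the table's bounding box.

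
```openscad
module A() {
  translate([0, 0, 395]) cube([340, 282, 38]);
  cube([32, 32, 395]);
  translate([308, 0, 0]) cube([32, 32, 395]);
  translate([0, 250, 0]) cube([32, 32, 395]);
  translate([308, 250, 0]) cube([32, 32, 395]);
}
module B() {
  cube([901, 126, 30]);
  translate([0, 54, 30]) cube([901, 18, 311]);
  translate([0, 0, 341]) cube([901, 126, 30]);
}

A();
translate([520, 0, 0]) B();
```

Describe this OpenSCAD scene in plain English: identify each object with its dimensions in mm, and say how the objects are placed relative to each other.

A is a four-legged stool. The seat is a 340×282×38 mm slab whose top surface is at z = 433 mm; four square legs, each 32×32 mm in cross-section, run from the floor (z = 0) to the underside of the seat, each flush with a corner of the seat.

B is an I-beam lying along x, 901 mm long. Overall section height 371 mm. Two flanges 126 mm wide (y) and 30 mm thick, one on the floor and one at the top; a web 18 mm thick runs between them, centred on the flange width.

The I-beam is on the floor beside the stool on its +x side.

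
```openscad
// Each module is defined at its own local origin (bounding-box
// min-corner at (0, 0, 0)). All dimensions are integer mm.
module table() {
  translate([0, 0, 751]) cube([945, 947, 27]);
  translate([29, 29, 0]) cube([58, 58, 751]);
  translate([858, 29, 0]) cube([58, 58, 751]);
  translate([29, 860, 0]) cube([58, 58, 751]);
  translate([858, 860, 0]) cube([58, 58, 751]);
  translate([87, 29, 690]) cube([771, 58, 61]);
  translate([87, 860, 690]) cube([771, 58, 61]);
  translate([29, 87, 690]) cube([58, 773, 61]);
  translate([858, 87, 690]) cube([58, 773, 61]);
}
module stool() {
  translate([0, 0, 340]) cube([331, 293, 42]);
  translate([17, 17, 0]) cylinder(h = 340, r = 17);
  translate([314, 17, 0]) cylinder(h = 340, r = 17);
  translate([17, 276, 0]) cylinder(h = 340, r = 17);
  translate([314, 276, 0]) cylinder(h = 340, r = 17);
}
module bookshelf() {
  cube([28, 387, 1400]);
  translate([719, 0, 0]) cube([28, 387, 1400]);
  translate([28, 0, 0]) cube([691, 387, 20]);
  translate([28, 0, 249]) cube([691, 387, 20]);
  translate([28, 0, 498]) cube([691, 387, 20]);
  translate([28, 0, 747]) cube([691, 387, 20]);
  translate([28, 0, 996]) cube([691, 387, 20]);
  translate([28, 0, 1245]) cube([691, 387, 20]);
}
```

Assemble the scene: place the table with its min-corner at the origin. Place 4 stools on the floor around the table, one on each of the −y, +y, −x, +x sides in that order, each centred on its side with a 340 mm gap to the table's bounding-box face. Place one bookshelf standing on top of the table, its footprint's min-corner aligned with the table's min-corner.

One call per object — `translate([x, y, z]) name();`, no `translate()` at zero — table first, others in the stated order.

table();
translate([307, -633, 0]) stool();
translate([307, 1287, 0]) stool();
translate([-671, 327, 0]) stool();
translate([1285, 327, 0]) stool();
translate([0, 0, 778]) bookshelf();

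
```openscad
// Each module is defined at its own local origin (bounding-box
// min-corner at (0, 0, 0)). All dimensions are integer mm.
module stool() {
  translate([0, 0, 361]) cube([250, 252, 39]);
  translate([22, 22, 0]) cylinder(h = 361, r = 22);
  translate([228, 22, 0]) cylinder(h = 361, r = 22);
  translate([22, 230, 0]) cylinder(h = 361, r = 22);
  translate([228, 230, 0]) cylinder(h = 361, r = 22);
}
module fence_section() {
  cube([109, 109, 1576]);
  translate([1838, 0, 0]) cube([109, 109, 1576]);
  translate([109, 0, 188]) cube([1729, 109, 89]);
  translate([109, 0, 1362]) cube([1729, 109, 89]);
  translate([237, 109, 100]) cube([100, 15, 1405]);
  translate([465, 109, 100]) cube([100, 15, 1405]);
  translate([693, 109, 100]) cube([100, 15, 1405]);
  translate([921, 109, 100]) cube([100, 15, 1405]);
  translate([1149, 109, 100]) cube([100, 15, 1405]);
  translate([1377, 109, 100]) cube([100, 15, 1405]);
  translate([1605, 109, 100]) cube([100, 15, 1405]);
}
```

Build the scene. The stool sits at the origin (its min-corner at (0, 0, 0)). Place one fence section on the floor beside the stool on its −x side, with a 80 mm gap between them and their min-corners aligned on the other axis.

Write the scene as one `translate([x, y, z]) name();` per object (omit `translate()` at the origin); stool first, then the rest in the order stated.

stool();
translate([-2027, 0, 0]) fence_section();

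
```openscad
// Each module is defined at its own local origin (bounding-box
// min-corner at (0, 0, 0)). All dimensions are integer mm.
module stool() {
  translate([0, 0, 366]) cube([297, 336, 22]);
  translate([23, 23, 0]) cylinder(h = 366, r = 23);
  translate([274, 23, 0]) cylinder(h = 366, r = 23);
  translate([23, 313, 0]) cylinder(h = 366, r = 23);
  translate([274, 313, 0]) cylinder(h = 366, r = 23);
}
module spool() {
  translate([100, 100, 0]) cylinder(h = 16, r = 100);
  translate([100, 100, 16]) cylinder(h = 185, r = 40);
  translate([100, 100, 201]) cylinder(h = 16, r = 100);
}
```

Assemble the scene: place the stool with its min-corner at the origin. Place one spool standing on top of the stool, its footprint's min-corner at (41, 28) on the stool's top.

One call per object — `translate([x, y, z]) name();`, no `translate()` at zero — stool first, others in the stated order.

stool();
translate([41, 28, 388]) spool();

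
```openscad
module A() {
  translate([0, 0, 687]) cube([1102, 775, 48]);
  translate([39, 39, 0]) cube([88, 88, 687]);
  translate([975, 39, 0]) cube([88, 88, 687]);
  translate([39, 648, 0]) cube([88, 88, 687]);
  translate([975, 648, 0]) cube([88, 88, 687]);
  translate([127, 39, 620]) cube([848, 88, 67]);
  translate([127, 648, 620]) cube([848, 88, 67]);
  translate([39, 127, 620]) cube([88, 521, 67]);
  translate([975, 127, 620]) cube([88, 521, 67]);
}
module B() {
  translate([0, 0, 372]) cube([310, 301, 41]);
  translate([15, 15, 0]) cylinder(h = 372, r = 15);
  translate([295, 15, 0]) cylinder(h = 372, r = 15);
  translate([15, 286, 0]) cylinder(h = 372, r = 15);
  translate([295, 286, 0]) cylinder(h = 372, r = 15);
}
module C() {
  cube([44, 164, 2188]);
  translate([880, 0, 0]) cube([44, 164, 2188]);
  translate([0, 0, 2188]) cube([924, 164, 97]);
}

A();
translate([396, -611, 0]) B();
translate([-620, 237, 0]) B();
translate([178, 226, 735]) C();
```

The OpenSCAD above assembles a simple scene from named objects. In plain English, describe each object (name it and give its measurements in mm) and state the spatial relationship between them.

A is a table: top 1102 mm (x) × 775 mm (y), 48 mm thick, upper face at z = 735 mm, on four 88×88 mm square legs, each inset 39 mm from the nearest pair of top edges, running from z = 0 to the bottom of the top. Four apron rails, 88 mm thick and 67 mm tall, run between adjacent legs with their top edges flush with the underside of the top and their outer faces flush with the legs' outer faces.

B is a four-legged stool. The seat is a 310×301×41 mm slab whose top surface is at z = 413 mm; four round legs, each 30 mm in diameter, run from the floor (z = 0) to the underside of the seat, each leg's axis is inset half a diameter from the nearest pair of seat edges (so the leg's bounding box is flush with the corner).

C is a door frame. The clear opening is 836 mm wide and 2188 mm high. Two 44 mm wide jambs, 164 mm deep, stand either side of the opening from the floor to the top of the opening. A 97 mm thick head sits across the top of both jambs, spanning the full outside width of the frame.

Two stools sit around the table at the −y, −x sides. The door frame is on top of the table.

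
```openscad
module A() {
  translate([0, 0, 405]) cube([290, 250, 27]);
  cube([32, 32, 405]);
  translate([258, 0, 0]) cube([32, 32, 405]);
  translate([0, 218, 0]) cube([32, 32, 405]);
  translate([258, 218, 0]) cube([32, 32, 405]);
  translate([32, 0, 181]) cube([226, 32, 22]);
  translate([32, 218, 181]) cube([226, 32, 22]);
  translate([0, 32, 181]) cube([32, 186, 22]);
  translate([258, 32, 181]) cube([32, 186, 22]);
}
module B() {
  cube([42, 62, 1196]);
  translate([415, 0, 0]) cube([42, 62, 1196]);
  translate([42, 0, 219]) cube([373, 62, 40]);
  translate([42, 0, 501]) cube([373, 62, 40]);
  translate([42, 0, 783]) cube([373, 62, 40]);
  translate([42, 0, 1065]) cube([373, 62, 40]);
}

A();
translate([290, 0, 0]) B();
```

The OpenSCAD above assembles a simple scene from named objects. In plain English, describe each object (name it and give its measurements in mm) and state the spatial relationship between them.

A is a simple wooden stool: a rectangular seat 290 mm (x) by 250 mm (y), 27 mm thick, top face at z = 432 mm, on four square legs, each 32×32 mm in cross-section. The legs rest on z = 0, each flush with a corner of the seat. Four stretchers, 32 mm wide and 22 mm tall, connect adjacent legs with their undersides at z = 181 mm, each running between the inner faces of the legs it joins and aligned with the legs' outer faces on the other axis.

B is a wooden ladder with two side rails of 42×62 mm section and 1196 mm height, set 457 mm apart overall. Between them run 4 rectangular rungs (62 mm deep, 40 mm thick), front faces flush with the rails' −y face. The bottom of the first rung is 219 mm above the floor and each subsequent rung is 282 mm higher than the one below.

The ladder is against the stool's +x side, with their −y faces flush.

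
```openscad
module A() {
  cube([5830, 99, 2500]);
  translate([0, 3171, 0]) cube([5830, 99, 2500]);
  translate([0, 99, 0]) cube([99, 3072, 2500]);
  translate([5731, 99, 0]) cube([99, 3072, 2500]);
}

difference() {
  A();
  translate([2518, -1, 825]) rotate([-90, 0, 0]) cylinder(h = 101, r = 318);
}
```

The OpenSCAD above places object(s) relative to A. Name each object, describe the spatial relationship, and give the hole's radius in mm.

The subtracted cylinder has r = 318 mm.

A is a house frame. The house frame has a circular hole through its front wall. The hole's radius is 318 mm.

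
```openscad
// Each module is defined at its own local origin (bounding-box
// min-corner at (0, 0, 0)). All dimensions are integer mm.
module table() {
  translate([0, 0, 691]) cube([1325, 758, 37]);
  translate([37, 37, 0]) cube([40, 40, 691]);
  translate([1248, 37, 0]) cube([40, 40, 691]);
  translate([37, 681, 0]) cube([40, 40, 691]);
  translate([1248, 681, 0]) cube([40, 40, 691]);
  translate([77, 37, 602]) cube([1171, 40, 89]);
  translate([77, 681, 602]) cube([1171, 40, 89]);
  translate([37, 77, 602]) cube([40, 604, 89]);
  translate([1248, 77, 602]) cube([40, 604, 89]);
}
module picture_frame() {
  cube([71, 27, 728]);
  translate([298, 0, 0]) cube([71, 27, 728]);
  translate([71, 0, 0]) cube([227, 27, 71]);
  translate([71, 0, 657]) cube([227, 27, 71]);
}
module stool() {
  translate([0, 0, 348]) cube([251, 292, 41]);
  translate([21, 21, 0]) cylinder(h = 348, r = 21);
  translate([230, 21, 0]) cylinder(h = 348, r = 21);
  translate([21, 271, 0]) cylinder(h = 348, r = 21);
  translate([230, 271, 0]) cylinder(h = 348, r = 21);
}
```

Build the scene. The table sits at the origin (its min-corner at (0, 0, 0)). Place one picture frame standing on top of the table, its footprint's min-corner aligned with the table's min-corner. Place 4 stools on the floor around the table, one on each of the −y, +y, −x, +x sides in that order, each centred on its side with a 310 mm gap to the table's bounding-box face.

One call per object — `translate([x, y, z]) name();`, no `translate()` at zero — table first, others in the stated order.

table();
translate([0, 0, 728]) picture_frame();
translate([537, -602, 0]) stool();
translate([537, 1068, 0]) stool();
translate([-561, 233, 0]) stool();
translate([1635, 233, 0]) stool();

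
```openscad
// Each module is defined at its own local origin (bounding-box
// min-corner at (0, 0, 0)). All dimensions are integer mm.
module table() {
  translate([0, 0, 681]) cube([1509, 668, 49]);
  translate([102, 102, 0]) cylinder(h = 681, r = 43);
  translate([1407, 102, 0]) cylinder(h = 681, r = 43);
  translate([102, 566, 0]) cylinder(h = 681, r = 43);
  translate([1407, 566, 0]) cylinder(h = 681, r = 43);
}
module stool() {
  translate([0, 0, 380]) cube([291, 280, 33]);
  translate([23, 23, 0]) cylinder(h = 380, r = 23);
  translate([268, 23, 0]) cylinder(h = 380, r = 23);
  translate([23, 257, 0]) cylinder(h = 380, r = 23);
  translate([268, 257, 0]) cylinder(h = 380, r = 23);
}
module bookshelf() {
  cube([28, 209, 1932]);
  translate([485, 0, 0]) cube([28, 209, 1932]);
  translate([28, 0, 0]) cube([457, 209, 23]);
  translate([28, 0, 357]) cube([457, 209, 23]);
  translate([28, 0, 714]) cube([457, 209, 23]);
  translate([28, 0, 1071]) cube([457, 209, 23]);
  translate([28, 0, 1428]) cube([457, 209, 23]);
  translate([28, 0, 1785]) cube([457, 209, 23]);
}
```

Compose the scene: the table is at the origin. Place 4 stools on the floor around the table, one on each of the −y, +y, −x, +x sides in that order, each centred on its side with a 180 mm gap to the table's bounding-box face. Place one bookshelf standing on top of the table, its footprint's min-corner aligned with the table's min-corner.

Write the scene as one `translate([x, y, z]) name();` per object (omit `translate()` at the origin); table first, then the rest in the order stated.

table();
translate([609, -460, 0]) stool();
translate([609, 848, 0]) stool();
translate([-471, 194, 0]) stool();
translate([1689, 194, 0]) stool();
translate([0, 0, 730]) bookshelf();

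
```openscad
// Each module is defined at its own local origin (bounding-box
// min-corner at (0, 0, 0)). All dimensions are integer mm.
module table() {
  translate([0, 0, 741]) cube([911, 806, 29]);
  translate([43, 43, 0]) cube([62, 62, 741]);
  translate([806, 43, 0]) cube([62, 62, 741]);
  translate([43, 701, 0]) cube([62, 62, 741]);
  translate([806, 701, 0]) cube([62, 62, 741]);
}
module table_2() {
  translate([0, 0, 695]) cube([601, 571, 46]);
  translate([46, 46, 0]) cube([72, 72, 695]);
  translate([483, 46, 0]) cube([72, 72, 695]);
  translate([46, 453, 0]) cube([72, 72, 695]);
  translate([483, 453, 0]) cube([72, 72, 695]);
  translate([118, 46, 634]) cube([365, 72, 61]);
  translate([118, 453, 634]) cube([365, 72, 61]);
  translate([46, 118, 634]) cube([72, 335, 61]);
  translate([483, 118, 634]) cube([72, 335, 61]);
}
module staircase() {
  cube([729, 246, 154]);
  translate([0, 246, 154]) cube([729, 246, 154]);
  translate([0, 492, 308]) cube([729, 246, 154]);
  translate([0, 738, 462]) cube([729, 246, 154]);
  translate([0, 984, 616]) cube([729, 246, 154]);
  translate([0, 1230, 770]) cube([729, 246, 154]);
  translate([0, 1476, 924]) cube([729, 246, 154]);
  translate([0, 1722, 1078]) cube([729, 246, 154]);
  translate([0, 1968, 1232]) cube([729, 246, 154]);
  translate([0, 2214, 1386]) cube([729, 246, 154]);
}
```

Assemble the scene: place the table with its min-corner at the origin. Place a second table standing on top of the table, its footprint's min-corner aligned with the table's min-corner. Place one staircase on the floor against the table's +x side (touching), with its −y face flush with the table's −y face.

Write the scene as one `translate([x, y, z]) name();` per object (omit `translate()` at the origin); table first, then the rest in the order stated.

table();
translate([0, 0, 770]) table_2();
translate([911, 0, 0]) staircase();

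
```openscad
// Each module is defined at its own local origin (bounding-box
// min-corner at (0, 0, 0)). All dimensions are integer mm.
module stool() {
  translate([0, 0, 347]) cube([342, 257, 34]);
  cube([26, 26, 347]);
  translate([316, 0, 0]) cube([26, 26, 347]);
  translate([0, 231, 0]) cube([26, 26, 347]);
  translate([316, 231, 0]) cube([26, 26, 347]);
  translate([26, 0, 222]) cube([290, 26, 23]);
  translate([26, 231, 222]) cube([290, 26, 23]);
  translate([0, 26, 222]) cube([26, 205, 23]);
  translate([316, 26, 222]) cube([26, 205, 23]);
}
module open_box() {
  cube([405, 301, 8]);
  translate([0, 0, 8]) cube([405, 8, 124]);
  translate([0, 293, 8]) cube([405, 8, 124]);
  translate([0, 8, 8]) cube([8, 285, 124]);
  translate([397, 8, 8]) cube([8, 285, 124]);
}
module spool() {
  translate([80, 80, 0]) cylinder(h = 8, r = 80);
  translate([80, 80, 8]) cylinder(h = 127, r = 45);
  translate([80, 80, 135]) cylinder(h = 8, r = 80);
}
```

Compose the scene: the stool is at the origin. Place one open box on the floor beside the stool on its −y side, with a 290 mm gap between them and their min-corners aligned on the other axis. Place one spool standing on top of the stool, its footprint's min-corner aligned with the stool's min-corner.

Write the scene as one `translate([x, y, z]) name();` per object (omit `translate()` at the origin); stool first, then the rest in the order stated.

stool();
translate([0, -591, 0]) open_box();
translate([0, 0, 381]) spool();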